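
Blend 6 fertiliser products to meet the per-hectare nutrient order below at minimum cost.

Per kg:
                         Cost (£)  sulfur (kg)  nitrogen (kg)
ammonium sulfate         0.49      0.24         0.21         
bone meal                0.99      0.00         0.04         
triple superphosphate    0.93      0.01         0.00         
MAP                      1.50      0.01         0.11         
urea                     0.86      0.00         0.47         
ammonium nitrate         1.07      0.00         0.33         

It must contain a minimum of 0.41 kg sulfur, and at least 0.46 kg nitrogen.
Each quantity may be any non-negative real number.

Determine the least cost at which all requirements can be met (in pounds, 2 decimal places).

£1.02

Set it up as a linear program. Let x1 = kg of ammonium sulfate, x2 = kg of bone meal, x3 = kg of triple superphosphate, x4 = kg of MAP, x5 = kg of urea, x6 = kg of ammonium nitrate.
Minimise 0.49x1 + 0.99x2 + 0.93x3 + 1.5x4 + 0.86x5 + 1.07x6 with:
  0.24x1 + 0.01x3 + 0.01x4 ≥ 0.41   (sulfur)
  0.21x1 + 0.04x2 + 0.11x4 + 0.47x5 + 0.33x6 ≥ 0.46   (nitrogen)
  x1, x2, x3, x4, x5, x6 ≥ 0.
The cheapest feasible vertex uses only ammonium sulfate, urea; bone meal, triple superphosphate, MAP, ammonium nitrate are not used. Binding constraints: sulfur and nitrogen.
Optimal quantities: ammonium sulfate = 1.708 kg, urea = 0.2154 kg.
Cost = 0.49·1.708 + 0.86·0.2154 = 1.0222.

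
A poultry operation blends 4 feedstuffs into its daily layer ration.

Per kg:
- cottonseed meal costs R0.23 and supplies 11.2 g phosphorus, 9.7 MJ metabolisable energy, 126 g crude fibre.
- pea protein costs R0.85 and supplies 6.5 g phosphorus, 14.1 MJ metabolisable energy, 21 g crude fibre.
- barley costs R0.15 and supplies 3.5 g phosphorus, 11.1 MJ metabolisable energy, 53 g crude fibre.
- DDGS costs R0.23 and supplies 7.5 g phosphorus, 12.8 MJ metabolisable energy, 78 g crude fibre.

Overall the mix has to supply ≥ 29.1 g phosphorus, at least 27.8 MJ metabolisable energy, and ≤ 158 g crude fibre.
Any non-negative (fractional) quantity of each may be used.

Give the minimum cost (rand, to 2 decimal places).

R2.91

Set it up as a linear program. Let x1 = kg of cottonseed meal, x2 = kg of pea protein, x3 = kg of barley, x4 = kg of DDGS.
Minimise 0.23x1 + 0.85x2 + 0.15x3 + 0.23x4 with:
  11.2x1 + 6.5x2 + 3.5x3 + 7.5x4 ≥ 29.1   (phosphorus)
  9.7x1 + 14.1x2 + 11.1x3 + 12.8x4 ≥ 27.8   (metabolisable energy)
  126x1 + 21x2 + 53x3 + 78x4 ≤ 158   (crude fibre)
  x1, x2, x3, x4 ≥ 0.
The minimum-cost mix takes nothing from cottonseed meal, barley — only pea protein, DDGS. Binding constraints: phosphorus and crude fibre.
So pea protein = 3.104 kg, DDGS = 1.19 kg.
Objective = 0.85·3.104 + 0.23·1.19 = 2.9121.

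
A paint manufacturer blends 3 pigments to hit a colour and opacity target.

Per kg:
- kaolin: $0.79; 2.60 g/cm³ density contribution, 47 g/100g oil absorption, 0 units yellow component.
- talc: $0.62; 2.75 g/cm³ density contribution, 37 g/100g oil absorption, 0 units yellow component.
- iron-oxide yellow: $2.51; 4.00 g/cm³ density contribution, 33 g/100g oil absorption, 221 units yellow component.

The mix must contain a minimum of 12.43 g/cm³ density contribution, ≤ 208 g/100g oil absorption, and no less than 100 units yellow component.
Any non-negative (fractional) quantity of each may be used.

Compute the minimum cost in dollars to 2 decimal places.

$3.53

Let x1 = kg of kaolin, x2 = kg of talc, x3 = kg of iron-oxide yellow.
Minimise 0.79x1 + 0.62x2 + 2.51x3 with:
  2.6x1 + 2.75x2 + 4x3 ≥ 12.43   (density contribution)
  47x1 + 37x2 + 33x3 ≤ 208   (oil absorption)
  221x3 ≥ 100   (yellow component)
  x1, x2, x3 ≥ 0.
The optimal basis is {talc, iron-oxide yellow}; kaolin drops out. Binding constraints: density contribution and yellow component.
So talc = 3.862 kg, iron-oxide yellow = 0.4525 kg.
Cost = 0.62·3.862 + 2.51·0.4525 = 3.5302.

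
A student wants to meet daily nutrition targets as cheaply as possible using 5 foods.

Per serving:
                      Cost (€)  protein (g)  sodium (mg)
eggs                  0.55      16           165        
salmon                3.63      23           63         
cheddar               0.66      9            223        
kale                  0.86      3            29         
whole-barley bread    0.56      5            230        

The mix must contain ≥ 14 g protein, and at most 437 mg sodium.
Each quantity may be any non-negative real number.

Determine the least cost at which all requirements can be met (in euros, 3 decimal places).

€0.481

Let x1 = servings of eggs, x2 = servings of salmon, x3 = servings of cheddar, x4 = servings of kale, x5 = servings of whole-barley bread.
Minimize 0.55x1 + 3.63x2 + 0.66x3 + 0.86x4 + 0.56x5 subject to:
  16x1 + 23x2 + 9x3 + 3x4 + 5x5 ≥ 14   (protein)
  165x1 + 63x2 + 223x3 + 29x4 + 230x5 ≤ 437   (sodium)
  x1, x2, x3, x4, x5 ≥ 0.
The cheapest feasible vertex uses only eggs; salmon, cheddar, kale, whole-barley bread are not used. There the protein constraint is tight.
Optimal quantities: eggs = 0.875 servings.
Hence cost = 0.55·0.875 = €0.48125.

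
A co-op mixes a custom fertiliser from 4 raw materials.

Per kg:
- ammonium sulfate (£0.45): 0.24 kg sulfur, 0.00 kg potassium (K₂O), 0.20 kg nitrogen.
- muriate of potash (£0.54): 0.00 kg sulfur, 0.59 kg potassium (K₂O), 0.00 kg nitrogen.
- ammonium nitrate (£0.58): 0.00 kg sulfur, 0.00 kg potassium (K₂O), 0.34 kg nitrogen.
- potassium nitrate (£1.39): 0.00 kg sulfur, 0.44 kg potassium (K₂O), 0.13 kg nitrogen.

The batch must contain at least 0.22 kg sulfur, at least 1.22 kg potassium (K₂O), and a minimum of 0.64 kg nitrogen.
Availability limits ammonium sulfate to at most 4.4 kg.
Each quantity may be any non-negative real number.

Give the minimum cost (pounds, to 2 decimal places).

£2.31

Treat it as an LP. Let x1 = kg of ammonium sulfate, x2 = kg of muriate of potash, x3 = kg of ammonium nitrate, x4 = kg of potassium nitrate.
Minimise 0.45x1 + 0.54x2 + 0.58x3 + 1.39x4 subject to:
  0.24x1 ≥ 0.22   (sulfur)
  0.59x2 + 0.44x4 ≥ 1.22   (potassium (K₂O))
  0.2x1 + 0.34x3 + 0.13x4 ≥ 0.64   (nitrogen)
  x1 ≤ 4.4
  x1, x2, x3, x4 ≥ 0.
The cheapest feasible vertex uses only ammonium sulfate, muriate of potash, ammonium nitrate; potassium nitrate is not used. Binding constraints: sulfur, potassium (K₂O), nitrogen.
Solving gives x1 = 0.9167, x2 = 2.068, x3 = 1.343.
Total cost: 0.45·0.9167 + 0.54·2.068 + 0.58·1.343 = 2.3082.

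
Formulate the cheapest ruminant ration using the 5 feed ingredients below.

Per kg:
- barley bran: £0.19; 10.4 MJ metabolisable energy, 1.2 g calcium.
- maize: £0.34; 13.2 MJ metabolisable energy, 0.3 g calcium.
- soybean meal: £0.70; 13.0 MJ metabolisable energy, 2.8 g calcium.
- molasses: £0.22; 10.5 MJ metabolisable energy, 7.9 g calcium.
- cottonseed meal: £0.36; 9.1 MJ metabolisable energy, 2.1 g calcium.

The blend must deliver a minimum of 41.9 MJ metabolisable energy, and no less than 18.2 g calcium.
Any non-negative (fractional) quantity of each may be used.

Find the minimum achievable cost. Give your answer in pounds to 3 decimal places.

Let x1 = kg of barley bran, x2 = kg of maize, x3 = kg of soybean meal, x4 = kg of molasses, x5 = kg of cottonseed meal.
Minimize 0.19x1 + 0.34x2 + 0.7x3 + 0.22x4 + 0.36x5 s.t.:
  10.4x1 + 13.2x2 + 13x3 + 10.5x4 + 9.1x5 ≥ 41.9   (metabolisable energy)
  1.2x1 + 0.3x2 + 2.8x3 + 7.9x4 + 2.1x5 ≥ 18.2   (calcium)
  x1, x2, x3, x4, x5 ≥ 0.
At the optimum only barley bran, molasses are positive (maize, soybean meal, cottonseed meal = 0). There the metabolisable energy and calcium constraints are tight.
That vertex is x1 = 2.011, x4 = 1.998.
Total cost: 0.19·2.011 + 0.22·1.998 = 0.82165.

£0.822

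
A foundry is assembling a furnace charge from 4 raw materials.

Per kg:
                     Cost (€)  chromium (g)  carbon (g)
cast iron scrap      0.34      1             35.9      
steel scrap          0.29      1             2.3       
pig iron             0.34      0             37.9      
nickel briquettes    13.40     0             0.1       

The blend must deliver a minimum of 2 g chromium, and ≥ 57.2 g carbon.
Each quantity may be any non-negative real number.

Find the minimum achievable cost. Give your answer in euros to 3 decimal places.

€0.658

This is a linear program. Let x1 = kg of cast iron scrap, x2 = kg of steel scrap, x3 = kg of pig iron, x4 = kg of nickel briquettes.
Minimize 0.34x1 + 0.29x2 + 0.34x3 + 13.4x4 s.t.:
  1x1 + 1x2 ≥ 2   (chromium)
  35.9x1 + 2.3x2 + 37.9x3 + 0.1x4 ≥ 57.2   (carbon)
  x1, x2, x3, x4 ≥ 0.
The minimum-cost mix takes nothing from pig iron, nickel briquettes — only cast iron scrap, steel scrap. Binding constraints: chromium and carbon.
Solving gives x1 = 1.565, x2 = 0.4345.
Objective = 0.34·1.565 + 0.29·0.4345 = 0.65811.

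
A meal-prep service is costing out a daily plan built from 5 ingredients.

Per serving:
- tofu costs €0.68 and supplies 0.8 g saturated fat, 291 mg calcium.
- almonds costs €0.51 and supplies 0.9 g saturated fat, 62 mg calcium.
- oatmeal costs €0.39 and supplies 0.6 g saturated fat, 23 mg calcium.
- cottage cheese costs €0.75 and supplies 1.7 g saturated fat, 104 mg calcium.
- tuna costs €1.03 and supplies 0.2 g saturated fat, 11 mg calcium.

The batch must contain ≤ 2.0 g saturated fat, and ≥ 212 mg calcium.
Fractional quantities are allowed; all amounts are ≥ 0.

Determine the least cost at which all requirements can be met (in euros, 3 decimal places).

€0.495

Let x1 = servings of tofu, x2 = servings of almonds, x3 = servings of oatmeal, x4 = servings of cottage cheese, x5 = servings of tuna.
min 0.68x1 + 0.51x2 + 0.39x3 + 0.75x4 + 1.03x5 subject to:
  0.8x1 + 0.9x2 + 0.6x3 + 1.7x4 + 0.2x5 ≤ 2   (saturated fat)
  291x1 + 62x2 + 23x3 + 104x4 + 11x5 ≥ 212   (calcium)
  x1, x2, x3, x4, x5 ≥ 0.
The optimal basis is {tofu}; almonds, oatmeal, cottage cheese, tuna drop out. Binding constraint: calcium.
That vertex is x1 = 0.7285.
Hence cost = 0.68·0.7285 = €0.49538.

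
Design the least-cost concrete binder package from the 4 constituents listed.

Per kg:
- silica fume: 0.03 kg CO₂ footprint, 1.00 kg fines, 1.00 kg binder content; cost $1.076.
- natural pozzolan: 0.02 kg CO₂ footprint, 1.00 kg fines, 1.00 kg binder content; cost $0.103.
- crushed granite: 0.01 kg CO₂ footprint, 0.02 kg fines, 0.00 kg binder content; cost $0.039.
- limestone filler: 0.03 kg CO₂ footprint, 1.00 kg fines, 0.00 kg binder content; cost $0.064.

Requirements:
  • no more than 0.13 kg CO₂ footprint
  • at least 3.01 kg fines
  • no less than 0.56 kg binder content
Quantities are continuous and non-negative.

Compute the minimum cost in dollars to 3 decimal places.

Set it up as a linear program. Let x1 = kg of silica fume, x2 = kg of natural pozzolan, x3 = kg of crushed granite, x4 = kg of limestone filler.
Minimize 1.076x1 + 0.103x2 + 0.039x3 + 0.064x4 s.t.:
  0.03x1 + 0.02x2 + 0.01x3 + 0.03x4 ≤ 0.13   (CO₂ footprint)
  1x1 + 1x2 + 0.02x3 + 1x4 ≥ 3.01   (fines)
  1x1 + 1x2 ≥ 0.56   (binder content)
  x1, x2, x3, x4 ≥ 0.
The minimum-cost mix takes nothing from silica fume, crushed granite — only natural pozzolan, limestone filler. The fines and binder content requirements are met with equality.
Solving gives x2 = 0.56, x4 = 2.45.
Total cost: 0.103·0.56 + 0.064·2.45 = 0.21448.

$0.214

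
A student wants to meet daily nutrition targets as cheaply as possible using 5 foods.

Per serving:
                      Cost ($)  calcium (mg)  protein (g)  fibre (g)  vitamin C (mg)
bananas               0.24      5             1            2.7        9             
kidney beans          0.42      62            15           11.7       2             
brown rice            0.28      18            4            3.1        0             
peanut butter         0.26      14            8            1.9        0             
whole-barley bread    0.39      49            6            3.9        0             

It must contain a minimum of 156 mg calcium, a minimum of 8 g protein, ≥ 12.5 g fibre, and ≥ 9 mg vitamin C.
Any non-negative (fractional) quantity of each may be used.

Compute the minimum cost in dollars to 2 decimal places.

$1.15

Treat it as an LP. Let x1 = servings of bananas, x2 = servings of kidney beans, x3 = servings of brown rice, x4 = servings of peanut butter, x5 = servings of whole-barley bread.
Minimise 0.24x1 + 0.42x2 + 0.28x3 + 0.26x4 + 0.39x5 with:
  5x1 + 62x2 + 18x3 + 14x4 + 49x5 ≥ 156   (calcium)
  1x1 + 15x2 + 4x3 + 8x4 + 6x5 ≥ 8   (protein)
  2.7x1 + 11.7x2 + 3.1x3 + 1.9x4 + 3.9x5 ≥ 12.5   (fibre)
  9x1 + 2x2 ≥ 9   (vitamin C)
  x1, x2, x3, x4, x5 ≥ 0.
At the optimum only bananas, kidney beans are positive (brown rice, peanut butter, whole-barley bread = 0). Binding constraints: calcium and vitamin C.
So bananas = 0.4489 servings, kidney beans = 2.48 servings.
Hence cost = 0.24·0.4489 + 0.42·2.48 = $1.1493.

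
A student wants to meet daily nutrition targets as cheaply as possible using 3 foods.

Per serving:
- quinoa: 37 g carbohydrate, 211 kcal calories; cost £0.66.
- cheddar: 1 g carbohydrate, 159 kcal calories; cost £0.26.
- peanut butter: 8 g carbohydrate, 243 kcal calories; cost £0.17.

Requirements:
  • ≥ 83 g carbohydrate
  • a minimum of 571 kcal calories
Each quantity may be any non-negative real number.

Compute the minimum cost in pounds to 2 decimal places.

Set it up as a linear program. Let x1 = servings of quinoa, x2 = servings of cheddar, x3 = servings of peanut butter.
Minimize 0.66x1 + 0.26x2 + 0.17x3 subject to:
  37x1 + 1x2 + 8x3 ≥ 83   (carbohydrate)
  211x1 + 159x2 + 243x3 ≥ 571   (calories)
  x1, x2, x3 ≥ 0.
The minimum-cost mix takes nothing from cheddar — only quinoa, peanut butter. Binding constraints: carbohydrate and calories.
So quinoa = 2.136 servings, peanut butter = 0.4949 servings.
Total cost: 0.66·2.136 + 0.17·0.4949 = 1.4939.

£1.49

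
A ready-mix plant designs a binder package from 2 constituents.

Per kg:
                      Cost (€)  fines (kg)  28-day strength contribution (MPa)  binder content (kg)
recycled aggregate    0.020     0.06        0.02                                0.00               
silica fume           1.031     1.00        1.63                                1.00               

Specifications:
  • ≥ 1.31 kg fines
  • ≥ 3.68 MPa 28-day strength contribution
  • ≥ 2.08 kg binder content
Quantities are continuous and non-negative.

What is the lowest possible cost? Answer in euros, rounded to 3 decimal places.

€2.328

Set it up as a linear program. Let x1 = kg of recycled aggregate, x2 = kg of silica fume.
min 0.02x1 + 1.031x2 s.t.:
  0.06x1 + 1x2 ≥ 1.31   (fines)
  0.02x1 + 1.63x2 ≥ 3.68   (28-day strength contribution)
  1x2 ≥ 2.08   (binder content)
  x1, x2 ≥ 0.
The cheapest feasible vertex uses only silica fume; recycled aggregate is not used. There the 28-day strength contribution constraint is tight.
That vertex is x2 = 2.258.
Cost = 1.031·2.258 = 2.32800.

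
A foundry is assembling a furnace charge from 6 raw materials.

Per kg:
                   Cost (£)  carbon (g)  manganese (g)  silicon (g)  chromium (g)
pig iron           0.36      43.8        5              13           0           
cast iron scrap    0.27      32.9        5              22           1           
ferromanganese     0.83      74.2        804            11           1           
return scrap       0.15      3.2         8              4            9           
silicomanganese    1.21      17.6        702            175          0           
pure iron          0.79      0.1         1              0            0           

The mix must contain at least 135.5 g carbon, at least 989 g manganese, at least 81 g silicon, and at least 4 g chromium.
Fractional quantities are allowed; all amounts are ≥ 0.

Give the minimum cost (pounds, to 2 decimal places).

£1.56

Treat it as an LP. Let x1 = kg of pig iron, x2 = kg of cast iron scrap, x3 = kg of ferromanganese, x4 = kg of return scrap, x5 = kg of silicomanganese, x6 = kg of pure iron.
Minimize 0.36x1 + 0.27x2 + 0.83x3 + 0.15x4 + 1.21x5 + 0.79x6 subject to:
  43.8x1 + 32.9x2 + 74.2x3 + 3.2x4 + 17.6x5 + 0.1x6 ≥ 135.5   (carbon)
  5x1 + 5x2 + 804x3 + 8x4 + 702x5 + 1x6 ≥ 989   (manganese)
  13x1 + 22x2 + 11x3 + 4x4 + 175x5 ≥ 81   (silicon)
  1x2 + 1x3 + 9x4 ≥ 4   (chromium)
  x1, x2, x3, x4, x5, x6 ≥ 0.
The minimum-cost mix takes nothing from pig iron, pure iron — only cast iron scrap, ferromanganese, return scrap, silicomanganese. The carbon, manganese, silicon, chromium requirements are met with equality.
Optimal quantities: cast iron scrap = 1.627 kg, ferromanganese = 1.054 kg, return scrap = 0.1466 kg, silicomanganese = 0.1888 kg.
Hence cost = 0.27·1.627 + 0.83·1.054 + 0.15·0.1466 + 1.21·0.1888 = £1.5645.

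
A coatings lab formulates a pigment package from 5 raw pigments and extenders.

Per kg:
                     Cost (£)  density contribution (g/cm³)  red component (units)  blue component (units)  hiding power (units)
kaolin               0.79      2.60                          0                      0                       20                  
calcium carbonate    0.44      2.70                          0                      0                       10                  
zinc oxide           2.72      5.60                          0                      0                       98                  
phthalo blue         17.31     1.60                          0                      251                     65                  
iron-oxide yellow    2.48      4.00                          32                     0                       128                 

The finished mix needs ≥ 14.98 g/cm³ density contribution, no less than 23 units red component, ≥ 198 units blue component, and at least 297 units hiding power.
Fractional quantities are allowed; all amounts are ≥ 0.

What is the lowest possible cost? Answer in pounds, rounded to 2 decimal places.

Let x1 = kg of kaolin, x2 = kg of calcium carbonate, x3 = kg of zinc oxide, x4 = kg of phthalo blue, x5 = kg of iron-oxide yellow.
min 0.79x1 + 0.44x2 + 2.72x3 + 17.31x4 + 2.48x5 with:
  2.6x1 + 2.7x2 + 5.6x3 + 1.6x4 + 4x5 ≥ 14.98   (density contribution)
  32x5 ≥ 23   (red component)
  251x4 ≥ 198   (blue component)
  20x1 + 10x2 + 98x3 + 65x4 + 128x5 ≥ 297   (hiding power)
  x1, x2, x3, x4, x5 ≥ 0.
At the optimum only calcium carbonate, phthalo blue, iron-oxide yellow are positive (kaolin, zinc oxide = 0). There the density contribution, blue component, hiding power constraints are tight.
Optimal quantities: calcium carbonate = 2.529 kg, phthalo blue = 0.7888 kg, iron-oxide yellow = 1.722 kg.
Hence cost = 0.44·2.529 + 17.31·0.7888 + 2.48·1.722 = £19.0374.

£19.04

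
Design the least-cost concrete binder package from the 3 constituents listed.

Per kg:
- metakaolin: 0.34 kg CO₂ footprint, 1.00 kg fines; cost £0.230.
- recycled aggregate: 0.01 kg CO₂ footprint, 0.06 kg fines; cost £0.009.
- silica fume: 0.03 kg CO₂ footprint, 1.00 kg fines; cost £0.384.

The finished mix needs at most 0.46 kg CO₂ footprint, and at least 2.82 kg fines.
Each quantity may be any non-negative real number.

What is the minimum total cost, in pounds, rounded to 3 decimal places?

Let x1 = kg of metakaolin, x2 = kg of recycled aggregate, x3 = kg of silica fume.
min 0.23x1 + 0.009x2 + 0.384x3 subject to:
  0.34x1 + 0.01x2 + 0.03x3 ≤ 0.46   (CO₂ footprint)
  1x1 + 0.06x2 + 1x3 ≥ 2.82   (fines)
  x1, x2, x3 ≥ 0.
The optimal basis is {recycled aggregate, silica fume}; metakaolin drops out. Binding constraints: CO₂ footprint and fines.
Optimal quantities: recycled aggregate = 45.78 kg, silica fume = 0.07317 kg.
Total cost: 0.009·45.78 + 0.384·0.07317 = 0.44012.

£0.440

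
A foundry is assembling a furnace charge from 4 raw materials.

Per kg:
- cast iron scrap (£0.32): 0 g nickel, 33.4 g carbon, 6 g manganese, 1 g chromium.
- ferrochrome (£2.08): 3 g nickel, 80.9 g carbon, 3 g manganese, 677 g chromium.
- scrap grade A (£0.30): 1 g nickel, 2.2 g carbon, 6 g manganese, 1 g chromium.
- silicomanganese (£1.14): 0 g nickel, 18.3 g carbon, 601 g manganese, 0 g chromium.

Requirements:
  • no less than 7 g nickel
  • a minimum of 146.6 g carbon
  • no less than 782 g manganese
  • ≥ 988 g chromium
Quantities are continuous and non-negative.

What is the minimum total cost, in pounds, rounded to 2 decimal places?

Let x1 = kg of cast iron scrap, x2 = kg of ferrochrome, x3 = kg of scrap grade A, x4 = kg of silicomanganese.
Minimise 0.32x1 + 2.08x2 + 0.3x3 + 1.14x4 with:
  3x2 + 1x3 ≥ 7   (nickel)
  33.4x1 + 80.9x2 + 2.2x3 + 18.3x4 ≥ 146.6   (carbon)
  6x1 + 3x2 + 6x3 + 601x4 ≥ 782   (manganese)
  1x1 + 677x2 + 1x3 ≥ 988   (chromium)
  x1, x2, x3, x4 ≥ 0.
The cheapest feasible vertex uses only ferrochrome, scrap grade A, silicomanganese; cast iron scrap is not used. Binding constraints: nickel, manganese, chromium.
Solving gives x2 = 1.455, x3 = 2.634, x4 = 1.268.
Cost = 2.08·1.455 + 0.3·2.634 + 1.14·1.268 = 5.2621.

£5.26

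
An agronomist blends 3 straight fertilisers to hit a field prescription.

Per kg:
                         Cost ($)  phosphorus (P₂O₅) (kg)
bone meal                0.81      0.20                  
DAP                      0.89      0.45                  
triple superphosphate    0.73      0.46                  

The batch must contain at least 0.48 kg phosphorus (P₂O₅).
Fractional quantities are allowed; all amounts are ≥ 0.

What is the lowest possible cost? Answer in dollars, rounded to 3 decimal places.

$0.762

Treat it as an LP. Let x1 = kg of bone meal, x2 = kg of DAP, x3 = kg of triple superphosphate.
Minimize 0.81x1 + 0.89x2 + 0.73x3 s.t.:
  0.2x1 + 0.45x2 + 0.46x3 ≥ 0.48   (phosphorus (P₂O₅))
  x1, x2, x3 ≥ 0.
At the optimum only triple superphosphate is positive (bone meal, DAP = 0). The phosphorus (P₂O₅) requirement is met with equality.
That vertex is x3 = 1.0435.
Hence cost = 0.73·1.0435 = $0.76176.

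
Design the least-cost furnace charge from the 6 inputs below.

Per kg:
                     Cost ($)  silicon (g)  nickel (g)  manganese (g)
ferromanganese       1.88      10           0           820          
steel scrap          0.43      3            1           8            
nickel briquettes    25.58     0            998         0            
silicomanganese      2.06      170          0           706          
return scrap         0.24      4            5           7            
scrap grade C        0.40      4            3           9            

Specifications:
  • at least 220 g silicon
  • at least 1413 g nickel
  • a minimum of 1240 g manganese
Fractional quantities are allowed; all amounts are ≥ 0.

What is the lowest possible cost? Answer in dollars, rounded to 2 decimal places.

$39.62

Set it up as a linear program. Let x1 = kg of ferromanganese, x2 = kg of steel scrap, x3 = kg of nickel briquettes, x4 = kg of silicomanganese, x5 = kg of return scrap, x6 = kg of scrap grade C.
Minimise 1.88x1 + 0.43x2 + 25.58x3 + 2.06x4 + 0.24x5 + 0.4x6 s.t.:
  10x1 + 3x2 + 170x4 + 4x5 + 4x6 ≥ 220   (silicon)
  1x2 + 998x3 + 5x5 + 3x6 ≥ 1413   (nickel)
  820x1 + 8x2 + 706x4 + 7x5 + 9x6 ≥ 1240   (manganese)
  x1, x2, x3, x4, x5, x6 ≥ 0.
The optimal basis is {ferromanganese, nickel briquettes, silicomanganese}; steel scrap, return scrap, scrap grade C drop out. The silicon, nickel, manganese requirements are met with equality.
Optimal quantities: ferromanganese = 0.4192 kg, nickel briquettes = 1.416 kg, silicomanganese = 1.269 kg.
Hence cost = 1.88·0.4192 + 25.58·1.416 + 2.06·1.269 = $39.6235.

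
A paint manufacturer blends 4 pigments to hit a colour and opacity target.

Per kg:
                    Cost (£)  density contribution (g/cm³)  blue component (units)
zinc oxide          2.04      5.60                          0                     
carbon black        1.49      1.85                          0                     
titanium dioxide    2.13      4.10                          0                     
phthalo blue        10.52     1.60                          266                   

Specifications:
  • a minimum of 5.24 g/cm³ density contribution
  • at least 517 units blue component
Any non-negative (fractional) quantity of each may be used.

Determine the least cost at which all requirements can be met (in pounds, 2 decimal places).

Let x1 = kg of zinc oxide, x2 = kg of carbon black, x3 = kg of titanium dioxide, x4 = kg of phthalo blue.
Minimize 2.04x1 + 1.49x2 + 2.13x3 + 10.52x4 s.t.:
  5.6x1 + 1.85x2 + 4.1x3 + 1.6x4 ≥ 5.24   (density contribution)
  266x4 ≥ 517   (blue component)
  x1, x2, x3, x4 ≥ 0.
At the optimum only zinc oxide, phthalo blue are positive (carbon black, titanium dioxide = 0). Binding constraints: density contribution and blue component.
That vertex is x1 = 0.3804, x4 = 1.9436.
Cost = 2.04·0.3804 + 10.52·1.9436 = 21.2227.

£21.22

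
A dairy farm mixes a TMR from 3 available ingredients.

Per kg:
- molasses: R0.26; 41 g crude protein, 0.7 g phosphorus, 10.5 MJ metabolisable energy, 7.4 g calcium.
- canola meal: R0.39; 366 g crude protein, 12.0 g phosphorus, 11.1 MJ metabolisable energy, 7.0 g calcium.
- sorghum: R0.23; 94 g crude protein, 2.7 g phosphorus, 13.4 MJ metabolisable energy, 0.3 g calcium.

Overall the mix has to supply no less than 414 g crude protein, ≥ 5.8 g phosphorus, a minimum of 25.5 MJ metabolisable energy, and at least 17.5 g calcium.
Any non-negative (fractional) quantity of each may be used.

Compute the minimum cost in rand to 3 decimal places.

Let x1 = kg of molasses, x2 = kg of canola meal, x3 = kg of sorghum.
min 0.26x1 + 0.39x2 + 0.23x3 with:
  41x1 + 366x2 + 94x3 ≥ 414   (crude protein)
  0.7x1 + 12x2 + 2.7x3 ≥ 5.8   (phosphorus)
  10.5x1 + 11.1x2 + 13.4x3 ≥ 25.5   (metabolisable energy)
  7.4x1 + 7x2 + 0.3x3 ≥ 17.5   (calcium)
  x1, x2, x3 ≥ 0.
The optimal basis is {molasses, canola meal}; sorghum drops out. The crude protein and calcium requirements are met with equality.
That vertex is x1 = 1.448, x2 = 0.9689.
Hence cost = 0.26·1.448 + 0.39·0.9689 = R0.75435.

R0.754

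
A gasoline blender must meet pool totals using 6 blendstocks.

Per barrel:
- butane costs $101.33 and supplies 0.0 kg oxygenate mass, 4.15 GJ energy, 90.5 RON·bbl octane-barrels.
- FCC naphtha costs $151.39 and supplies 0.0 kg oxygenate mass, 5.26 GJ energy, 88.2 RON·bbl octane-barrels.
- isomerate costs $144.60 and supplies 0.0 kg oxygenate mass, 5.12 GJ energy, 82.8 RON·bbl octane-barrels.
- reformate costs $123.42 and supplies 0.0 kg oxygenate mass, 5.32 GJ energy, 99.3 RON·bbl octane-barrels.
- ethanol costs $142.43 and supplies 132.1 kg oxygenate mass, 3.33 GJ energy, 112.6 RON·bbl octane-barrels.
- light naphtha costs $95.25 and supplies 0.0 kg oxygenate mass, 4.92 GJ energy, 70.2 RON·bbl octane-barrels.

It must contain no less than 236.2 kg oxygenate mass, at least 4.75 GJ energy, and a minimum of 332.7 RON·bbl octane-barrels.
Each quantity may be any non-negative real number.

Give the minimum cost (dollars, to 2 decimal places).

$401.76

This is a linear program. Let x1 = barrels of butane, x2 = barrels of FCC naphtha, x3 = barrels of isomerate, x4 = barrels of reformate, x5 = barrels of ethanol, x6 = barrels of light naphtha.
min 101.33x1 + 151.39x2 + 144.6x3 + 123.42x4 + 142.43x5 + 95.25x6 subject to:
  132.1x5 ≥ 236.2   (oxygenate mass)
  4.15x1 + 5.26x2 + 5.12x3 + 5.32x4 + 3.33x5 + 4.92x6 ≥ 4.75   (energy)
  90.5x1 + 88.2x2 + 82.8x3 + 99.3x4 + 112.6x5 + 70.2x6 ≥ 332.7   (octane-barrels)
  x1, x2, x3, x4, x5, x6 ≥ 0.
At the optimum only butane, ethanol are positive (FCC naphtha, isomerate, reformate, light naphtha = 0). The oxygenate mass and octane-barrels requirements are met with equality.
Solving gives x1 = 1.4516, x5 = 1.788.
Cost = 101.33·1.4516 + 142.43·1.788 = 401.7555.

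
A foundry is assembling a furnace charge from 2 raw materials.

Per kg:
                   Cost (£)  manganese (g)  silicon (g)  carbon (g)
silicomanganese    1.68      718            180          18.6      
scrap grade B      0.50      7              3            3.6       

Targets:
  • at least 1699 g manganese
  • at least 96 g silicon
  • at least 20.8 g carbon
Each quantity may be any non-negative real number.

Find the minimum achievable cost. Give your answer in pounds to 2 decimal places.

Let x1 = kg of silicomanganese, x2 = kg of scrap grade B.
Minimise 1.68x1 + 0.5x2 subject to:
  718x1 + 7x2 ≥ 1699   (manganese)
  180x1 + 3x2 ≥ 96   (silicon)
  18.6x1 + 3.6x2 ≥ 20.8   (carbon)
  x1, x2 ≥ 0.
The minimum-cost mix takes nothing from scrap grade B — only silicomanganese. There the manganese constraint is tight.
Optimal quantities: silicomanganese = 2.3663 kg.
Cost = 1.68·2.3663 = 3.9754.

£3.98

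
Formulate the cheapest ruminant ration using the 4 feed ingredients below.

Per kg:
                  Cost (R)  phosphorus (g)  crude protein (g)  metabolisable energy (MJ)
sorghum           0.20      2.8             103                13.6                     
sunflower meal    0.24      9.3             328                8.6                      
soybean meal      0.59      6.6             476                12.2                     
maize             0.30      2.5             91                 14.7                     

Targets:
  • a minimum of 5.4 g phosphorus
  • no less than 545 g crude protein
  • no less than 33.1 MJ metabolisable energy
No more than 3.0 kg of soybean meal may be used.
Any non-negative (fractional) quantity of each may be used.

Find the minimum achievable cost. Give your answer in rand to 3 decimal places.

R0.614

Let x1 = kg of sorghum, x2 = kg of sunflower meal, x3 = kg of soybean meal, x4 = kg of maize.
Minimize 0.2x1 + 0.24x2 + 0.59x3 + 0.3x4 s.t.:
  2.8x1 + 9.3x2 + 6.6x3 + 2.5x4 ≥ 5.4   (phosphorus)
  103x1 + 328x2 + 476x3 + 91x4 ≥ 545   (crude protein)
  13.6x1 + 8.6x2 + 12.2x3 + 14.7x4 ≥ 33.1   (metabolisable energy)
  x3 ≤ 3
  x1, x2, x3, x4 ≥ 0.
At the optimum only sorghum, sunflower meal are positive (soybean meal, maize = 0). The crude protein and metabolisable energy requirements are met with equality.
That vertex is x1 = 1.726, x2 = 1.12.
Cost = 0.2·1.726 + 0.24·1.12 = 0.61400.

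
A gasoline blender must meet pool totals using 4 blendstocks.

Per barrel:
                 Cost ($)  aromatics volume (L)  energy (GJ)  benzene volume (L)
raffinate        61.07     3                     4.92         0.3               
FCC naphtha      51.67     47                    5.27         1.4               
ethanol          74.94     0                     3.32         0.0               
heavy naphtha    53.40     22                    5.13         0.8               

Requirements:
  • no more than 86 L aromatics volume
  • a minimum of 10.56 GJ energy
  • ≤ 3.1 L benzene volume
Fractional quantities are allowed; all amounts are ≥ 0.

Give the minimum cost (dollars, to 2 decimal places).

$104.60

Let x1 = barrels of raffinate, x2 = barrels of FCC naphtha, x3 = barrels of ethanol, x4 = barrels of heavy naphtha.
min 61.07x1 + 51.67x2 + 74.94x3 + 53.4x4 subject to:
  3x1 + 47x2 + 22x4 ≤ 86   (aromatics volume)
  4.92x1 + 5.27x2 + 3.32x3 + 5.13x4 ≥ 10.56   (energy)
  0.3x1 + 1.4x2 + 0.8x4 ≤ 3.1   (benzene volume)
  x1, x2, x3, x4 ≥ 0.
At the optimum only FCC naphtha, heavy naphtha are positive (raffinate, ethanol = 0). There the aromatics volume and energy constraints are tight.
Solving gives x2 = 1.6686, x4 = 0.34433.
Objective = 51.67·1.6686 + 53.4·0.34433 = 104.6038.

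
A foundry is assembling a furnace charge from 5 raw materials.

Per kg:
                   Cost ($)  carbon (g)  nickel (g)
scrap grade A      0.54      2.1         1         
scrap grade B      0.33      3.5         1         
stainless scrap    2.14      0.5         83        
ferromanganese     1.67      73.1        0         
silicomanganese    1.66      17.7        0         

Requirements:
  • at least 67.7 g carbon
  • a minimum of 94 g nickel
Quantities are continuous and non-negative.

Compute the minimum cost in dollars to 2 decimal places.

$3.96

This is a linear program. Let x1 = kg of scrap grade A, x2 = kg of scrap grade B, x3 = kg of stainless scrap, x4 = kg of ferromanganese, x5 = kg of silicomanganese.
min 0.54x1 + 0.33x2 + 2.14x3 + 1.67x4 + 1.66x5 subject to:
  2.1x1 + 3.5x2 + 0.5x3 + 73.1x4 + 17.7x5 ≥ 67.7   (carbon)
  1x1 + 1x2 + 83x3 ≥ 94   (nickel)
  x1, x2, x3, x4, x5 ≥ 0.
The cheapest feasible vertex uses only stainless scrap, ferromanganese; scrap grade A, scrap grade B, silicomanganese are not used. There the carbon and nickel constraints are tight.
That vertex is x3 = 1.133, x4 = 0.9184.
Total cost: 2.14·1.133 + 1.67·0.9184 = 3.9583.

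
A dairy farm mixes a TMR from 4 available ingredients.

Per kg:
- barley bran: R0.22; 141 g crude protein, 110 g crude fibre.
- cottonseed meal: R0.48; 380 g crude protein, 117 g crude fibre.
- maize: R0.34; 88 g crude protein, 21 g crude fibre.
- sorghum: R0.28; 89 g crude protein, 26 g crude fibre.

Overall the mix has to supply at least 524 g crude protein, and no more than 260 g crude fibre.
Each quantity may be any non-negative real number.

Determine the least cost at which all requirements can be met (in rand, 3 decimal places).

Let x1 = kg of barley bran, x2 = kg of cottonseed meal, x3 = kg of maize, x4 = kg of sorghum.
min 0.22x1 + 0.48x2 + 0.34x3 + 0.28x4 s.t.:
  141x1 + 380x2 + 88x3 + 89x4 ≥ 524   (crude protein)
  110x1 + 117x2 + 21x3 + 26x4 ≤ 260   (crude fibre)
  x1, x2, x3, x4 ≥ 0.
At the optimum only cottonseed meal is positive (barley bran, maize, sorghum = 0). The crude protein requirement is met with equality.
So cottonseed meal = 1.379 kg.
Objective = 0.48·1.379 = 0.66192.

R0.662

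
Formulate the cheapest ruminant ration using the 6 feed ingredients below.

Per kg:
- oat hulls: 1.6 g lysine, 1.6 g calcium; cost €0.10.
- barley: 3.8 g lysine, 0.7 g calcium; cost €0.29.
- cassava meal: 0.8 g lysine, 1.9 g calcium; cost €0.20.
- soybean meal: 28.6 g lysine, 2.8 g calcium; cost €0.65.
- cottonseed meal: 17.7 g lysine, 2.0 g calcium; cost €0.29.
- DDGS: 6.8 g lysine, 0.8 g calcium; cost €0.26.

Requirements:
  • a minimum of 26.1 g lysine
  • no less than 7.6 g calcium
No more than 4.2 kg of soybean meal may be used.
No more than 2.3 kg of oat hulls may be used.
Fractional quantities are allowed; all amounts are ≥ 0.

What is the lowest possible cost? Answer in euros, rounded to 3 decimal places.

€0.741

Treat it as an LP. Let x1 = kg of oat hulls, x2 = kg of barley, x3 = kg of cassava meal, x4 = kg of soybean meal, x5 = kg of cottonseed meal, x6 = kg of DDGS.
Minimize 0.1x1 + 0.29x2 + 0.2x3 + 0.65x4 + 0.29x5 + 0.26x6 s.t.:
  1.6x1 + 3.8x2 + 0.8x3 + 28.6x4 + 17.7x5 + 6.8x6 ≥ 26.1   (lysine)
  1.6x1 + 0.7x2 + 1.9x3 + 2.8x4 + 2x5 + 0.8x6 ≥ 7.6   (calcium)
  x4 ≤ 4.2
  x1 ≤ 2.3
  x1, x2, x3, x4, x5, x6 ≥ 0.
The optimal basis is {oat hulls, cassava meal, cottonseed meal}; barley, soybean meal, DDGS drop out. There the lysine, calcium, the oat hulls cap constraints are tight.
That vertex is x1 = 2.3, x3 = 0.7663, x5 = 1.232.
Hence cost = 0.1·2.3 + 0.2·0.7663 + 0.29·1.232 = €0.74054.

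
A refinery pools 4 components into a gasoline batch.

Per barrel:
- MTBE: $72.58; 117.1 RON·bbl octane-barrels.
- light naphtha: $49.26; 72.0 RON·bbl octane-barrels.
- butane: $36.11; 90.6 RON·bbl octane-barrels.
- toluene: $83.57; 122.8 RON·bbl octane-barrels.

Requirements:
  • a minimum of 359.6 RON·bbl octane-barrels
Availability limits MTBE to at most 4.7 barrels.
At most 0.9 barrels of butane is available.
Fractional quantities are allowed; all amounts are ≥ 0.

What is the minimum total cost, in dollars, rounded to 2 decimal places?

$204.84

Let x1 = barrels of MTBE, x2 = barrels of light naphtha, x3 = barrels of butane, x4 = barrels of toluene.
Minimise 72.58x1 + 49.26x2 + 36.11x3 + 83.57x4 with:
  117.1x1 + 72x2 + 90.6x3 + 122.8x4 ≥ 359.6   (octane-barrels)
  x1 ≤ 4.7
  x3 ≤ 0.9
  x1, x2, x3, x4 ≥ 0.
The optimal basis is {MTBE, butane}; light naphtha, toluene drop out. There the octane-barrels and the butane cap constraints are tight.
So MTBE = 2.37455 barrels, butane = 0.9 barrels.
Objective = 72.58·2.37455 + 36.11·0.9 = 204.8438.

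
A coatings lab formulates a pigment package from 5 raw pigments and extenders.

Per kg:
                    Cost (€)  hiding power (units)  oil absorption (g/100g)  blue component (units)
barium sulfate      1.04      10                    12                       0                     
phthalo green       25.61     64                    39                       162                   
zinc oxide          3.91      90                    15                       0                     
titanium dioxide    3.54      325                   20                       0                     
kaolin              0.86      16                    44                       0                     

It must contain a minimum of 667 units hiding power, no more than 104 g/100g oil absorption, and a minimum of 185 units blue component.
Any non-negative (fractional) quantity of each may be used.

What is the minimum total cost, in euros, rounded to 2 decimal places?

Let x1 = kg of barium sulfate, x2 = kg of phthalo green, x3 = kg of zinc oxide, x4 = kg of titanium dioxide, x5 = kg of kaolin.
Minimise 1.04x1 + 25.61x2 + 3.91x3 + 3.54x4 + 0.86x5 s.t.:
  10x1 + 64x2 + 90x3 + 325x4 + 16x5 ≥ 667   (hiding power)
  12x1 + 39x2 + 15x3 + 20x4 + 44x5 ≤ 104   (oil absorption)
  162x2 ≥ 185   (blue component)
  x1, x2, x3, x4, x5 ≥ 0.
The cheapest feasible vertex uses only phthalo green, titanium dioxide; barium sulfate, zinc oxide, kaolin are not used. The hiding power and blue component requirements are met with equality.
That vertex is x2 = 1.142, x4 = 1.8274.
Objective = 25.61·1.142 + 3.54·1.8274 = 35.7156.

€35.72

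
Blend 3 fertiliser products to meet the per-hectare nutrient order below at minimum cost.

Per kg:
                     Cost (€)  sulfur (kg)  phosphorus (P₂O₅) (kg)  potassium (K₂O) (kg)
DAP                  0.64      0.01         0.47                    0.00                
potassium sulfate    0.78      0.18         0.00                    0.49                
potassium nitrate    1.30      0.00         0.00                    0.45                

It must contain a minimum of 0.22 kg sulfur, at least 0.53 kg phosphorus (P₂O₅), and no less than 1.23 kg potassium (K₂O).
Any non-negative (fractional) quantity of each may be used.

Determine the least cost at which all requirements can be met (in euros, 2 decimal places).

Set it up as a linear program. Let x1 = kg of DAP, x2 = kg of potassium sulfate, x3 = kg of potassium nitrate.
min 0.64x1 + 0.78x2 + 1.3x3 with:
  0.01x1 + 0.18x2 ≥ 0.22   (sulfur)
  0.47x1 ≥ 0.53   (phosphorus (P₂O₅))
  0.49x2 + 0.45x3 ≥ 1.23   (potassium (K₂O))
  x1, x2, x3 ≥ 0.
The cheapest feasible vertex uses only DAP, potassium sulfate; potassium nitrate is not used. There the phosphorus (P₂O₅) and potassium (K₂O) constraints are tight.
That vertex is x1 = 1.128, x2 = 2.51.
Objective = 0.64·1.128 + 0.78·2.51 = 2.6797.

€2.68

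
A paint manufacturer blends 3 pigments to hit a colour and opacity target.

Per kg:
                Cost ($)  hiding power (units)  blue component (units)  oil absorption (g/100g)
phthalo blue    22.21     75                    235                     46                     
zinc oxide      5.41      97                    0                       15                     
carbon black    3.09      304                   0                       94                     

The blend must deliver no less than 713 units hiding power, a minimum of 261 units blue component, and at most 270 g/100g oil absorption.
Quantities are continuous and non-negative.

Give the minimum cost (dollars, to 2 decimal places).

$31.07

Let x1 = kg of phthalo blue, x2 = kg of zinc oxide, x3 = kg of carbon black.
Minimize 22.21x1 + 5.41x2 + 3.09x3 with:
  75x1 + 97x2 + 304x3 ≥ 713   (hiding power)
  235x1 ≥ 261   (blue component)
  46x1 + 15x2 + 94x3 ≤ 270   (oil absorption)
  x1, x2, x3 ≥ 0.
The minimum-cost mix takes nothing from zinc oxide — only phthalo blue, carbon black. There the hiding power and blue component constraints are tight.
So phthalo blue = 1.111 kg, carbon black = 2.071 kg.
Total cost: 22.21·1.111 + 3.09·2.071 = 31.0747.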